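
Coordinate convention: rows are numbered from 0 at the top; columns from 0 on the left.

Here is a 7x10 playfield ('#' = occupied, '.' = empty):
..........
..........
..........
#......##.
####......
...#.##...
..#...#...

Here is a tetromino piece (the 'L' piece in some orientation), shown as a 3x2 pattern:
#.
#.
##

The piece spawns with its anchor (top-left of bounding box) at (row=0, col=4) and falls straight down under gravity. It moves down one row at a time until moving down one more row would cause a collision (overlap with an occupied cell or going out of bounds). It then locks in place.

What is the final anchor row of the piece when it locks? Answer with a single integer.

Spawn at (row=0, col=4). Try each row:
  row 0: fits
  row 1: fits
  row 2: fits
  row 3: blocked -> lock at row 2

Answer: 2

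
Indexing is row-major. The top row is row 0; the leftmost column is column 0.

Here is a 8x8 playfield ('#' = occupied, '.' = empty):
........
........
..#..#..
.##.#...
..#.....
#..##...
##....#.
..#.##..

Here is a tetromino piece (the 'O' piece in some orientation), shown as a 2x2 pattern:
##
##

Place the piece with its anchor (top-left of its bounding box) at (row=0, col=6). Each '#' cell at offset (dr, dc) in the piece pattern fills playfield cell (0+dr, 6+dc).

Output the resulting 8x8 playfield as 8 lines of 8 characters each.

Answer: ......##
......##
..#..#..
.##.#...
..#.....
#..##...
##....#.
..#.##..

Derivation:
Fill (0+0,6+0) = (0,6)
Fill (0+0,6+1) = (0,7)
Fill (0+1,6+0) = (1,6)
Fill (0+1,6+1) = (1,7)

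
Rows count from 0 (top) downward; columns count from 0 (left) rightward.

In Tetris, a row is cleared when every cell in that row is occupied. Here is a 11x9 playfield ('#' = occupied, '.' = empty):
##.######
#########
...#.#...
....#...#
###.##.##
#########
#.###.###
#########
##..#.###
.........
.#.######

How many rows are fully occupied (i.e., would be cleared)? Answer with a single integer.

Answer: 3

Derivation:
Check each row:
  row 0: 1 empty cell -> not full
  row 1: 0 empty cells -> FULL (clear)
  row 2: 7 empty cells -> not full
  row 3: 7 empty cells -> not full
  row 4: 2 empty cells -> not full
  row 5: 0 empty cells -> FULL (clear)
  row 6: 2 empty cells -> not full
  row 7: 0 empty cells -> FULL (clear)
  row 8: 3 empty cells -> not full
  row 9: 9 empty cells -> not full
  row 10: 2 empty cells -> not full
Total rows cleared: 3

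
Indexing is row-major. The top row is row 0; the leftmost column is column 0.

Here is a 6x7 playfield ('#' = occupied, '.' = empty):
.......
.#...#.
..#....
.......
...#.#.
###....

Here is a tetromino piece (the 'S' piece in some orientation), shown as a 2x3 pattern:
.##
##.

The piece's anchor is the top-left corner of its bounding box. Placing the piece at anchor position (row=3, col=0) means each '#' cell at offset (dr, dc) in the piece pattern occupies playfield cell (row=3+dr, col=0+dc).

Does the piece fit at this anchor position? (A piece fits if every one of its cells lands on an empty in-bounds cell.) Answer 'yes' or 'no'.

Check each piece cell at anchor (3, 0):
  offset (0,1) -> (3,1): empty -> OK
  offset (0,2) -> (3,2): empty -> OK
  offset (1,0) -> (4,0): empty -> OK
  offset (1,1) -> (4,1): empty -> OK
All cells valid: yes

Answer: yes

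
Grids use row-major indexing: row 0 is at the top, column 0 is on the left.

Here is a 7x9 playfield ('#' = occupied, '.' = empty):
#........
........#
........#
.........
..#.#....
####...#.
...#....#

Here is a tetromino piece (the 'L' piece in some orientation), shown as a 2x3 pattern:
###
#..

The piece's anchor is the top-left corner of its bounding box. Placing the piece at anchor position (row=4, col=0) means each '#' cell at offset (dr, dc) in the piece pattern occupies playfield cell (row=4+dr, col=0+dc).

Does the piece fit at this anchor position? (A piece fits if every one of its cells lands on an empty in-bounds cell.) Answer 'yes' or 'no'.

Check each piece cell at anchor (4, 0):
  offset (0,0) -> (4,0): empty -> OK
  offset (0,1) -> (4,1): empty -> OK
  offset (0,2) -> (4,2): occupied ('#') -> FAIL
  offset (1,0) -> (5,0): occupied ('#') -> FAIL
All cells valid: no

Answer: no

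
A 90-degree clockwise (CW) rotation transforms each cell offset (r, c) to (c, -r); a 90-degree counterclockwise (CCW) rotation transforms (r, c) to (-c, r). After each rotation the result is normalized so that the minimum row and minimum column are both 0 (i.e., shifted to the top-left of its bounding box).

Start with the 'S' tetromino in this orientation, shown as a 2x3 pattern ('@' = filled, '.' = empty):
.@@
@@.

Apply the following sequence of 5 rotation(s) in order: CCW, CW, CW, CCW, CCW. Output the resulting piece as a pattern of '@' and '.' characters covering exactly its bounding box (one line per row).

Answer: @.
@@
.@

Derivation:
Start:
.@@
@@.
After rotation 1 (CCW):
@.
@@
.@
After rotation 2 (CW):
.@@
@@.
After rotation 3 (CW):
@.
@@
.@
After rotation 4 (CCW):
.@@
@@.
After rotation 5 (CCW):
@.
@@
.@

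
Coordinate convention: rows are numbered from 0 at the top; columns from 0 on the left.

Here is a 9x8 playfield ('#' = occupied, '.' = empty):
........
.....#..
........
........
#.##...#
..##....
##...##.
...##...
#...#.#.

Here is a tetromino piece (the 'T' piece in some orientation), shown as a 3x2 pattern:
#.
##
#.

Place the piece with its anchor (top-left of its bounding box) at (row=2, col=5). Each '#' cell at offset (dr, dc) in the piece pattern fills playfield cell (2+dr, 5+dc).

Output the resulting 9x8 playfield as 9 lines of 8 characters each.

Answer: ........
.....#..
.....#..
.....##.
#.##.#.#
..##....
##...##.
...##...
#...#.#.

Derivation:
Fill (2+0,5+0) = (2,5)
Fill (2+1,5+0) = (3,5)
Fill (2+1,5+1) = (3,6)
Fill (2+2,5+0) = (4,5)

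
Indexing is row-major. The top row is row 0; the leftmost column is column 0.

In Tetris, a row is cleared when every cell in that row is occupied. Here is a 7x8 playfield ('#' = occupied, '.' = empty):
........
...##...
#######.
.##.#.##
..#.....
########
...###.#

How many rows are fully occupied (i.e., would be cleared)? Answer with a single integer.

Check each row:
  row 0: 8 empty cells -> not full
  row 1: 6 empty cells -> not full
  row 2: 1 empty cell -> not full
  row 3: 3 empty cells -> not full
  row 4: 7 empty cells -> not full
  row 5: 0 empty cells -> FULL (clear)
  row 6: 4 empty cells -> not full
Total rows cleared: 1

Answer: 1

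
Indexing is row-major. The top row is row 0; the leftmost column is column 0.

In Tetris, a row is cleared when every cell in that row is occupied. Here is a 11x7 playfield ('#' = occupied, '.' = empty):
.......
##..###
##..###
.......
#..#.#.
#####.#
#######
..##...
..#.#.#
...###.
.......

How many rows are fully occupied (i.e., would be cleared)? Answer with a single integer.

Answer: 1

Derivation:
Check each row:
  row 0: 7 empty cells -> not full
  row 1: 2 empty cells -> not full
  row 2: 2 empty cells -> not full
  row 3: 7 empty cells -> not full
  row 4: 4 empty cells -> not full
  row 5: 1 empty cell -> not full
  row 6: 0 empty cells -> FULL (clear)
  row 7: 5 empty cells -> not full
  row 8: 4 empty cells -> not full
  row 9: 4 empty cells -> not full
  row 10: 7 empty cells -> not full
Total rows cleared: 1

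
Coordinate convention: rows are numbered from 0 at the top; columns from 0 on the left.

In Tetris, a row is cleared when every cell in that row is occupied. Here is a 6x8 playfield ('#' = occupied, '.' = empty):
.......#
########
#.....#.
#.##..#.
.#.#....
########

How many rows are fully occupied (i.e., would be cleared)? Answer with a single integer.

Answer: 2

Derivation:
Check each row:
  row 0: 7 empty cells -> not full
  row 1: 0 empty cells -> FULL (clear)
  row 2: 6 empty cells -> not full
  row 3: 4 empty cells -> not full
  row 4: 6 empty cells -> not full
  row 5: 0 empty cells -> FULL (clear)
Total rows cleared: 2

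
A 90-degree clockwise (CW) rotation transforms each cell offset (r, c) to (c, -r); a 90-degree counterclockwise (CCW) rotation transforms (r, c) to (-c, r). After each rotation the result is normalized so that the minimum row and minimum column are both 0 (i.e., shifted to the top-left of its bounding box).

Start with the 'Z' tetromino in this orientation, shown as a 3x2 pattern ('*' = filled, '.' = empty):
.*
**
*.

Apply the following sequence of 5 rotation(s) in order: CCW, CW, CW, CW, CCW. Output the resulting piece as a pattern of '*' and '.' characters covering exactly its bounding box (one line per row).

Answer: **.
.**

Derivation:
Start:
.*
**
*.
After rotation 1 (CCW):
**.
.**
After rotation 2 (CW):
.*
**
*.
After rotation 3 (CW):
**.
.**
After rotation 4 (CW):
.*
**
*.
After rotation 5 (CCW):
**.
.**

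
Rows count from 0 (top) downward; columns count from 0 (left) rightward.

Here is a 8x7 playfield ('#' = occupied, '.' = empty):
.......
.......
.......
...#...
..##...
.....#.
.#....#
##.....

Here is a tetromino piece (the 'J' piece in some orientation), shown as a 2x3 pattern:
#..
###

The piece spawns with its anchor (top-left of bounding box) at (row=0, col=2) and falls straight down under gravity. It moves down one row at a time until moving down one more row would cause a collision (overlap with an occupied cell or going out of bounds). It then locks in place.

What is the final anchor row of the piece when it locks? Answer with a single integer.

Answer: 1

Derivation:
Spawn at (row=0, col=2). Try each row:
  row 0: fits
  row 1: fits
  row 2: blocked -> lock at row 1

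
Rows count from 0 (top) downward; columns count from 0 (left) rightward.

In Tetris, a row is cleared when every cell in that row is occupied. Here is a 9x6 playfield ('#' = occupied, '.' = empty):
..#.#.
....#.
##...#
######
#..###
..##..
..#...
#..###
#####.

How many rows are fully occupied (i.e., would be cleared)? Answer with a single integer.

Check each row:
  row 0: 4 empty cells -> not full
  row 1: 5 empty cells -> not full
  row 2: 3 empty cells -> not full
  row 3: 0 empty cells -> FULL (clear)
  row 4: 2 empty cells -> not full
  row 5: 4 empty cells -> not full
  row 6: 5 empty cells -> not full
  row 7: 2 empty cells -> not full
  row 8: 1 empty cell -> not full
Total rows cleared: 1

Answer: 1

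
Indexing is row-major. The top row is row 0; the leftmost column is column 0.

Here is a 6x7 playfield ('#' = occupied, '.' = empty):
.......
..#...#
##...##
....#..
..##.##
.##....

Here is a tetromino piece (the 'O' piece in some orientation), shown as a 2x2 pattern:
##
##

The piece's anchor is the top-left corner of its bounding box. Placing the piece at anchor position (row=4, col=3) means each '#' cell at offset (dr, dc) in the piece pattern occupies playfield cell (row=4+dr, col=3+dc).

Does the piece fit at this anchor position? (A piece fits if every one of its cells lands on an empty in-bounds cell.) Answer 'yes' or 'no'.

Answer: no

Derivation:
Check each piece cell at anchor (4, 3):
  offset (0,0) -> (4,3): occupied ('#') -> FAIL
  offset (0,1) -> (4,4): empty -> OK
  offset (1,0) -> (5,3): empty -> OK
  offset (1,1) -> (5,4): empty -> OK
All cells valid: no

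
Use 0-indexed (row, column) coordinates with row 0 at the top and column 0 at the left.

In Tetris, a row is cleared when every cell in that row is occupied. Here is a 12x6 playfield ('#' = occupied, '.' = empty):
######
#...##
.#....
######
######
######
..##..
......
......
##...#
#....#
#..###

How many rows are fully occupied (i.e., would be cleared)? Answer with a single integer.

Check each row:
  row 0: 0 empty cells -> FULL (clear)
  row 1: 3 empty cells -> not full
  row 2: 5 empty cells -> not full
  row 3: 0 empty cells -> FULL (clear)
  row 4: 0 empty cells -> FULL (clear)
  row 5: 0 empty cells -> FULL (clear)
  row 6: 4 empty cells -> not full
  row 7: 6 empty cells -> not full
  row 8: 6 empty cells -> not full
  row 9: 3 empty cells -> not full
  row 10: 4 empty cells -> not full
  row 11: 2 empty cells -> not full
Total rows cleared: 4

Answer: 4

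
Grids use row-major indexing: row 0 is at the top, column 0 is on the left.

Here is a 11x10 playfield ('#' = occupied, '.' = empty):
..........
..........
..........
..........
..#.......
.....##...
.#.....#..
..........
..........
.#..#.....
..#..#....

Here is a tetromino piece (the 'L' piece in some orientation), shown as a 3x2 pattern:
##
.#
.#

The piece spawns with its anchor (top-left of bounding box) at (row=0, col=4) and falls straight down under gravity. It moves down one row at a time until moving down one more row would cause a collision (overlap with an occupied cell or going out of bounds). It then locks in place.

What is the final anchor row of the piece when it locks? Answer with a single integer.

Answer: 2

Derivation:
Spawn at (row=0, col=4). Try each row:
  row 0: fits
  row 1: fits
  row 2: fits
  row 3: blocked -> lock at row 2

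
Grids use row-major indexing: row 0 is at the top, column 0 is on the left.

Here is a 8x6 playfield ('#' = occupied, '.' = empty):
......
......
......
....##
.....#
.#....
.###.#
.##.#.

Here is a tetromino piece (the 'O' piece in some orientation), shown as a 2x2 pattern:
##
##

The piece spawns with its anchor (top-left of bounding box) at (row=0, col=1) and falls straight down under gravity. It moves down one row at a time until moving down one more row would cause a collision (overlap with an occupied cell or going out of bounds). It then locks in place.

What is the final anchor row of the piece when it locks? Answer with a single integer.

Answer: 3

Derivation:
Spawn at (row=0, col=1). Try each row:
  row 0: fits
  row 1: fits
  row 2: fits
  row 3: fits
  row 4: blocked -> lock at row 3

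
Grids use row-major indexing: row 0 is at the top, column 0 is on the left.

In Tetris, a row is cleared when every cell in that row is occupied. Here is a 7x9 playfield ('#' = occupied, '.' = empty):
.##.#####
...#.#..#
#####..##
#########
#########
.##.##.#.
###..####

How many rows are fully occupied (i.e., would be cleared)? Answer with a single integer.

Answer: 2

Derivation:
Check each row:
  row 0: 2 empty cells -> not full
  row 1: 6 empty cells -> not full
  row 2: 2 empty cells -> not full
  row 3: 0 empty cells -> FULL (clear)
  row 4: 0 empty cells -> FULL (clear)
  row 5: 4 empty cells -> not full
  row 6: 2 empty cells -> not full
Total rows cleared: 2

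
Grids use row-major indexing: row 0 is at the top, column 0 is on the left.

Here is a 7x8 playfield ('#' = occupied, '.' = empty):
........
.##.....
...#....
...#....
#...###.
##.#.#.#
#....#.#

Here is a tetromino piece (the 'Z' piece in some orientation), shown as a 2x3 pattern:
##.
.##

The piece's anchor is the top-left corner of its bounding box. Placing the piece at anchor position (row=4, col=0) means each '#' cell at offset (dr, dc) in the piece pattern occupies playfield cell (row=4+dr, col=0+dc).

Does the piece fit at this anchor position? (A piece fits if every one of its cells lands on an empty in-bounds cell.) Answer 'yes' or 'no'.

Check each piece cell at anchor (4, 0):
  offset (0,0) -> (4,0): occupied ('#') -> FAIL
  offset (0,1) -> (4,1): empty -> OK
  offset (1,1) -> (5,1): occupied ('#') -> FAIL
  offset (1,2) -> (5,2): empty -> OK
All cells valid: no

Answer: no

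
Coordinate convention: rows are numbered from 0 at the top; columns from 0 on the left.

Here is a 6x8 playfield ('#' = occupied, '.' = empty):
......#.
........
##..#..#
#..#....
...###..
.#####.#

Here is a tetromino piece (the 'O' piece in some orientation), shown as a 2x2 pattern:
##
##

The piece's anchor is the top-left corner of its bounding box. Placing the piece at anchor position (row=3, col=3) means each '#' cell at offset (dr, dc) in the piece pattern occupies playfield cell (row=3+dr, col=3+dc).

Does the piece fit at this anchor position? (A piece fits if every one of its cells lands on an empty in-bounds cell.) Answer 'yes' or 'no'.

Answer: no

Derivation:
Check each piece cell at anchor (3, 3):
  offset (0,0) -> (3,3): occupied ('#') -> FAIL
  offset (0,1) -> (3,4): empty -> OK
  offset (1,0) -> (4,3): occupied ('#') -> FAIL
  offset (1,1) -> (4,4): occupied ('#') -> FAIL
All cells valid: no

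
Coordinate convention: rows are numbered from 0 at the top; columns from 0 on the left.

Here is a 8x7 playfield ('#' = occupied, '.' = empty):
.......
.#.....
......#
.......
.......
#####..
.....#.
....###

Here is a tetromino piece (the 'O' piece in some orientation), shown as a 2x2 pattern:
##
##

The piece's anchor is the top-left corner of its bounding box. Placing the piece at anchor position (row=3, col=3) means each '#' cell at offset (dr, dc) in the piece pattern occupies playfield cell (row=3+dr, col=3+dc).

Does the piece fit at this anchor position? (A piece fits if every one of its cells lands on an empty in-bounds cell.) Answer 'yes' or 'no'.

Check each piece cell at anchor (3, 3):
  offset (0,0) -> (3,3): empty -> OK
  offset (0,1) -> (3,4): empty -> OK
  offset (1,0) -> (4,3): empty -> OK
  offset (1,1) -> (4,4): empty -> OK
All cells valid: yes

Answer: yes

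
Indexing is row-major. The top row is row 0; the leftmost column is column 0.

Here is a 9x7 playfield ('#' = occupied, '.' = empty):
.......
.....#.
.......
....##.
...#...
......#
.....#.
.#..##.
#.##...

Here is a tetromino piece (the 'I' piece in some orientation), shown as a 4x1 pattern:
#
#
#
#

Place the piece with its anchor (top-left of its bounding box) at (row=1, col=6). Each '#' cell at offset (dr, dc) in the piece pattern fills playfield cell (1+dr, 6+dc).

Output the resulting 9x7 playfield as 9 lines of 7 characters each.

Answer: .......
.....##
......#
....###
...#..#
......#
.....#.
.#..##.
#.##...

Derivation:
Fill (1+0,6+0) = (1,6)
Fill (1+1,6+0) = (2,6)
Fill (1+2,6+0) = (3,6)
Fill (1+3,6+0) = (4,6)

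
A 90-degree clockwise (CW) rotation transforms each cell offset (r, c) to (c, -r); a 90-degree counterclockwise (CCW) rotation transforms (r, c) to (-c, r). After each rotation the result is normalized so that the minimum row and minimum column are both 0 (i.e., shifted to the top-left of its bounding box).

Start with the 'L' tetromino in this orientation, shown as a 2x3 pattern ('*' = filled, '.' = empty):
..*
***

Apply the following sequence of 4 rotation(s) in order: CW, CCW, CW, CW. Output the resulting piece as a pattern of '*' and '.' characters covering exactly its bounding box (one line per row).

Answer: ***
*..

Derivation:
Start:
..*
***
After rotation 1 (CW):
*.
*.
**
After rotation 2 (CCW):
..*
***
After rotation 3 (CW):
*.
*.
**
After rotation 4 (CW):
***
*..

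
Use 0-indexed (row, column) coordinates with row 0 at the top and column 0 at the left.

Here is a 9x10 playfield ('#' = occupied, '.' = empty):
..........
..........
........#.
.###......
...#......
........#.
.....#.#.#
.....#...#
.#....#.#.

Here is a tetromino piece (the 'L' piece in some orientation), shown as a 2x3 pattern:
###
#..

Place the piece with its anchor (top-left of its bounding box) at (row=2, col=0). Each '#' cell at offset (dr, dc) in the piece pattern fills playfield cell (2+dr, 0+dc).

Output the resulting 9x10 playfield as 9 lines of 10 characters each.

Answer: ..........
..........
###.....#.
####......
...#......
........#.
.....#.#.#
.....#...#
.#....#.#.

Derivation:
Fill (2+0,0+0) = (2,0)
Fill (2+0,0+1) = (2,1)
Fill (2+0,0+2) = (2,2)
Fill (2+1,0+0) = (3,0)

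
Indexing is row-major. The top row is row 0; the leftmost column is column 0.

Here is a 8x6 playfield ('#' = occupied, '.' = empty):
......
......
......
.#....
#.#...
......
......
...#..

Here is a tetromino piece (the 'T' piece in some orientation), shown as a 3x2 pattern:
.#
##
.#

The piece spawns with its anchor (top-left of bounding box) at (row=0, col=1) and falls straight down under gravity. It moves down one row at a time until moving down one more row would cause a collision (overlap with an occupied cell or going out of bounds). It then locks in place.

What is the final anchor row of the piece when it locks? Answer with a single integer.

Answer: 1

Derivation:
Spawn at (row=0, col=1). Try each row:
  row 0: fits
  row 1: fits
  row 2: blocked -> lock at row 1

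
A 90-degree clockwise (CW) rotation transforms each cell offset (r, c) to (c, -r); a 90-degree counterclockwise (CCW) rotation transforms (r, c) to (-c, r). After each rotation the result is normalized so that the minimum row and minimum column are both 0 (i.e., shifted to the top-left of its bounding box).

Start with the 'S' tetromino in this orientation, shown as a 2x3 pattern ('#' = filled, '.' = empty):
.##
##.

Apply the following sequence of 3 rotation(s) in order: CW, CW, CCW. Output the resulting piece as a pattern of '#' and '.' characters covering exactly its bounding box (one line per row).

Answer: #.
##
.#

Derivation:
Start:
.##
##.
After rotation 1 (CW):
#.
##
.#
After rotation 2 (CW):
.##
##.
After rotation 3 (CCW):
#.
##
.#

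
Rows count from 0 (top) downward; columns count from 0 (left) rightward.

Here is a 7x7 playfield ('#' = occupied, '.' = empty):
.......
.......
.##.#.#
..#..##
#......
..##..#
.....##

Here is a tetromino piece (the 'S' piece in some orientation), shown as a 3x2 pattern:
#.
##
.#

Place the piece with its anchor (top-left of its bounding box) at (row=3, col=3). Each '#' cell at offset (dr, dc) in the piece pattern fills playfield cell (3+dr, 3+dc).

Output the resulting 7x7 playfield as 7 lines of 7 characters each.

Fill (3+0,3+0) = (3,3)
Fill (3+1,3+0) = (4,3)
Fill (3+1,3+1) = (4,4)
Fill (3+2,3+1) = (5,4)

Answer: .......
.......
.##.#.#
..##.##
#..##..
..###.#
.....##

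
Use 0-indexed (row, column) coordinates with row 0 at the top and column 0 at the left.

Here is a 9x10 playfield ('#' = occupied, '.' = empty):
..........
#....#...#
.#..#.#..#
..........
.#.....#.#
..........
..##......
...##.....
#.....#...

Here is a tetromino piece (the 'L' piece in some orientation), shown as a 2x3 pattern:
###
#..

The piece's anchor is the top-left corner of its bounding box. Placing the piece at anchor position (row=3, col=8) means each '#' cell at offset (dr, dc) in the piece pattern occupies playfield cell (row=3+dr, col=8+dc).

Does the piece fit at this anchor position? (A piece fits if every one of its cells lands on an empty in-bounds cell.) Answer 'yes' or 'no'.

Answer: no

Derivation:
Check each piece cell at anchor (3, 8):
  offset (0,0) -> (3,8): empty -> OK
  offset (0,1) -> (3,9): empty -> OK
  offset (0,2) -> (3,10): out of bounds -> FAIL
  offset (1,0) -> (4,8): empty -> OK
All cells valid: no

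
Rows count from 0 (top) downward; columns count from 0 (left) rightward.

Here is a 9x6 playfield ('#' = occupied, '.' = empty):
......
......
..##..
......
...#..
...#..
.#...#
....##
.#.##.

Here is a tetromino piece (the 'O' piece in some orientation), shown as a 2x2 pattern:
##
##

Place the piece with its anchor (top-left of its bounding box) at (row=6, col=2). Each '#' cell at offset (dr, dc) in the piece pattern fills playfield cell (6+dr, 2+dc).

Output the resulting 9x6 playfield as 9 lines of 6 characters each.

Fill (6+0,2+0) = (6,2)
Fill (6+0,2+1) = (6,3)
Fill (6+1,2+0) = (7,2)
Fill (6+1,2+1) = (7,3)

Answer: ......
......
..##..
......
...#..
...#..
.###.#
..####
.#.##.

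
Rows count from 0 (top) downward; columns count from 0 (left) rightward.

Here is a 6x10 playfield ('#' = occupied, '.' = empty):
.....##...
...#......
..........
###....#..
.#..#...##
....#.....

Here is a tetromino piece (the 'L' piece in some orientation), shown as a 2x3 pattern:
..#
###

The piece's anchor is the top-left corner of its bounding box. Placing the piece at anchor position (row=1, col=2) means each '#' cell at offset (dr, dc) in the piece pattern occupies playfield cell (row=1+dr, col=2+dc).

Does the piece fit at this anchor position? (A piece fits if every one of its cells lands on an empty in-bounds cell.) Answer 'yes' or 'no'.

Answer: yes

Derivation:
Check each piece cell at anchor (1, 2):
  offset (0,2) -> (1,4): empty -> OK
  offset (1,0) -> (2,2): empty -> OK
  offset (1,1) -> (2,3): empty -> OK
  offset (1,2) -> (2,4): empty -> OK
All cells valid: yes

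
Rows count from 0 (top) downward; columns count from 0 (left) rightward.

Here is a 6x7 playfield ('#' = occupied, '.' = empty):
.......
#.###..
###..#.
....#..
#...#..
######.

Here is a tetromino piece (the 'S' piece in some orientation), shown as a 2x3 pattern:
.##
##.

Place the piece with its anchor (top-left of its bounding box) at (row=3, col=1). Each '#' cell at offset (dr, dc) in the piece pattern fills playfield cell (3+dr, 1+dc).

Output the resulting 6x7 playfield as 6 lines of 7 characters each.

Fill (3+0,1+1) = (3,2)
Fill (3+0,1+2) = (3,3)
Fill (3+1,1+0) = (4,1)
Fill (3+1,1+1) = (4,2)

Answer: .......
#.###..
###..#.
..###..
###.#..
######.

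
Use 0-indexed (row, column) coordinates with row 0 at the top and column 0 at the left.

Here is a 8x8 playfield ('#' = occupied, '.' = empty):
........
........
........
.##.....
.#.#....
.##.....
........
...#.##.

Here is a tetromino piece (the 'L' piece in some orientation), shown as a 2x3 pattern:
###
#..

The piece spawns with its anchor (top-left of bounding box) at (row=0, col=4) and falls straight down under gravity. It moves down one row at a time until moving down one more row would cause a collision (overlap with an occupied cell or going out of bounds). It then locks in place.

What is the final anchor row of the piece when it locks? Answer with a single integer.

Answer: 6

Derivation:
Spawn at (row=0, col=4). Try each row:
  row 0: fits
  row 1: fits
  row 2: fits
  row 3: fits
  row 4: fits
  row 5: fits
  row 6: fits
  row 7: blocked -> lock at row 6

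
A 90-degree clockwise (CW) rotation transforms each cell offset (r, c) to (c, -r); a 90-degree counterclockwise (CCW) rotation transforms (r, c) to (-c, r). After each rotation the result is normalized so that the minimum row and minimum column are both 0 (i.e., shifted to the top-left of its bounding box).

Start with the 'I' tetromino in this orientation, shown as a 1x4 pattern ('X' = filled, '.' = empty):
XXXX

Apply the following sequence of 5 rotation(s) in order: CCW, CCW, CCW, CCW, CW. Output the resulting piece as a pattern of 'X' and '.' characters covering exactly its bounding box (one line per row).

Start:
XXXX
After rotation 1 (CCW):
X
X
X
X
After rotation 2 (CCW):
XXXX
After rotation 3 (CCW):
X
X
X
X
After rotation 4 (CCW):
XXXX
After rotation 5 (CW):
X
X
X
X

Answer: X
X
X
X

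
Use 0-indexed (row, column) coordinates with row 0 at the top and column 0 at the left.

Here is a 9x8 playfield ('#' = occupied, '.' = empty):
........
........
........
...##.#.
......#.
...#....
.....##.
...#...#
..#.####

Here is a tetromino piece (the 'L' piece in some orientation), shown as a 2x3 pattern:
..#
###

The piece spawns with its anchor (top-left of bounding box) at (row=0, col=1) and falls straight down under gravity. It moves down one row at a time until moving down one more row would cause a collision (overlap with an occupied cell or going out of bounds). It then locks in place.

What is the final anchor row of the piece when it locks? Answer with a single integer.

Spawn at (row=0, col=1). Try each row:
  row 0: fits
  row 1: fits
  row 2: blocked -> lock at row 1

Answer: 1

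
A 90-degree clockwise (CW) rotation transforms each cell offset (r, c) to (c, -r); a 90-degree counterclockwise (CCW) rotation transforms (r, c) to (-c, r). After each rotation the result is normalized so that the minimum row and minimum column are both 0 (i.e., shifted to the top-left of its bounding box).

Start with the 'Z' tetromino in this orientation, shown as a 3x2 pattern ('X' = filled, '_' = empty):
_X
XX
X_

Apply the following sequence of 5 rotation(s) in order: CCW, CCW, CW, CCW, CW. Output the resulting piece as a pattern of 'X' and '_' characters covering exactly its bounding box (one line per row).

Answer: XX_
_XX

Derivation:
Start:
_X
XX
X_
After rotation 1 (CCW):
XX_
_XX
After rotation 2 (CCW):
_X
XX
X_
After rotation 3 (CW):
XX_
_XX
After rotation 4 (CCW):
_X
XX
X_
After rotation 5 (CW):
XX_
_XX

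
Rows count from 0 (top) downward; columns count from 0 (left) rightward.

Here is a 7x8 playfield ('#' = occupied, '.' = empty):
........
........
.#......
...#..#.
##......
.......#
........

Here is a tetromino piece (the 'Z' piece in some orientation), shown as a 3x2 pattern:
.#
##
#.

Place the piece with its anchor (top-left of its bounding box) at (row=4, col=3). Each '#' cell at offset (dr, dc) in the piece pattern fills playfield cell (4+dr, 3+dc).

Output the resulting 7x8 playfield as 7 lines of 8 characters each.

Answer: ........
........
.#......
...#..#.
##..#...
...##..#
...#....

Derivation:
Fill (4+0,3+1) = (4,4)
Fill (4+1,3+0) = (5,3)
Fill (4+1,3+1) = (5,4)
Fill (4+2,3+0) = (6,3)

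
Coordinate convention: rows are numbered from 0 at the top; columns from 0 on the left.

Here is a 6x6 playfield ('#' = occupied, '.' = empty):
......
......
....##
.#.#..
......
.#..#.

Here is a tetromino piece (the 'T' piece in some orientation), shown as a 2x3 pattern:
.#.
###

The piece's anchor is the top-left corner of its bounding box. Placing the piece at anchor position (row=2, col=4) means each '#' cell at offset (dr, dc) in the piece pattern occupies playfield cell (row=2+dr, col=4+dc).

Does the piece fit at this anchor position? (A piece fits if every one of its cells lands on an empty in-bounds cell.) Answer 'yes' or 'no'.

Answer: no

Derivation:
Check each piece cell at anchor (2, 4):
  offset (0,1) -> (2,5): occupied ('#') -> FAIL
  offset (1,0) -> (3,4): empty -> OK
  offset (1,1) -> (3,5): empty -> OK
  offset (1,2) -> (3,6): out of bounds -> FAIL
All cells valid: no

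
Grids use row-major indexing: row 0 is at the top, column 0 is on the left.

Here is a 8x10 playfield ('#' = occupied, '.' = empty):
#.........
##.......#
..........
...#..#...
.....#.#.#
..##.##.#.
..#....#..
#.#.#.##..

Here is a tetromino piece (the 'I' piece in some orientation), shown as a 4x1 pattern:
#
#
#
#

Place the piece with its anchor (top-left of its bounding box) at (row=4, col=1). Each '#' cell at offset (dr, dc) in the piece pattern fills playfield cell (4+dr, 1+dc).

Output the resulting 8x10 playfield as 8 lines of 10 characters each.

Fill (4+0,1+0) = (4,1)
Fill (4+1,1+0) = (5,1)
Fill (4+2,1+0) = (6,1)
Fill (4+3,1+0) = (7,1)

Answer: #.........
##.......#
..........
...#..#...
.#...#.#.#
.###.##.#.
.##....#..
###.#.##..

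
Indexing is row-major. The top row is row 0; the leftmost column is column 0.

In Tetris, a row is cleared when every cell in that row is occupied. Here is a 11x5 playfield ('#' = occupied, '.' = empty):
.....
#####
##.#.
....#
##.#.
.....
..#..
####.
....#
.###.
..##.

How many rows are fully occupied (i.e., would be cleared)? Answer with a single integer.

Check each row:
  row 0: 5 empty cells -> not full
  row 1: 0 empty cells -> FULL (clear)
  row 2: 2 empty cells -> not full
  row 3: 4 empty cells -> not full
  row 4: 2 empty cells -> not full
  row 5: 5 empty cells -> not full
  row 6: 4 empty cells -> not full
  row 7: 1 empty cell -> not full
  row 8: 4 empty cells -> not full
  row 9: 2 empty cells -> not full
  row 10: 3 empty cells -> not full
Total rows cleared: 1

Answer: 1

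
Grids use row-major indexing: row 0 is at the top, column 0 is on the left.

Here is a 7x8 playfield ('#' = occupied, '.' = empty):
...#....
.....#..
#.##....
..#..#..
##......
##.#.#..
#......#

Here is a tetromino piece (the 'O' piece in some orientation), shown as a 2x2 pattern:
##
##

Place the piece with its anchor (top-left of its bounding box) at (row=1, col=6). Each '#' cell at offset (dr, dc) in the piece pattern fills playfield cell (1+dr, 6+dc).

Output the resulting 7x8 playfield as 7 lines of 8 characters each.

Fill (1+0,6+0) = (1,6)
Fill (1+0,6+1) = (1,7)
Fill (1+1,6+0) = (2,6)
Fill (1+1,6+1) = (2,7)

Answer: ...#....
.....###
#.##..##
..#..#..
##......
##.#.#..
#......#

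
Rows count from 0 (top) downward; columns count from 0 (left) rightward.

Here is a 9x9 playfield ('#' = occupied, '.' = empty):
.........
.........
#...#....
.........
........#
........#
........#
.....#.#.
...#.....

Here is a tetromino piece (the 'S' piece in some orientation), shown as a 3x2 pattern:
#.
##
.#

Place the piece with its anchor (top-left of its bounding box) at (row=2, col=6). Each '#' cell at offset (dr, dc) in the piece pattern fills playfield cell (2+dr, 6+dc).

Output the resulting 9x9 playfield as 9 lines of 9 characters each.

Answer: .........
.........
#...#.#..
......##.
.......##
........#
........#
.....#.#.
...#.....

Derivation:
Fill (2+0,6+0) = (2,6)
Fill (2+1,6+0) = (3,6)
Fill (2+1,6+1) = (3,7)
Fill (2+2,6+1) = (4,7)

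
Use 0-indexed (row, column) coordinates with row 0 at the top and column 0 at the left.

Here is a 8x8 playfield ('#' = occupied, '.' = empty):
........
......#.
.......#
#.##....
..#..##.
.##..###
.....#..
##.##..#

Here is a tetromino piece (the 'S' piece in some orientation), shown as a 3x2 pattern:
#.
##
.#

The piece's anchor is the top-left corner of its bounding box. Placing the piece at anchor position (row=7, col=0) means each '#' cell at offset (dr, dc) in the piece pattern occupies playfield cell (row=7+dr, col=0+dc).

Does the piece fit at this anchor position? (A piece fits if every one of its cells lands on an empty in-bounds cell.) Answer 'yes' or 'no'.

Check each piece cell at anchor (7, 0):
  offset (0,0) -> (7,0): occupied ('#') -> FAIL
  offset (1,0) -> (8,0): out of bounds -> FAIL
  offset (1,1) -> (8,1): out of bounds -> FAIL
  offset (2,1) -> (9,1): out of bounds -> FAIL
All cells valid: no

Answer: no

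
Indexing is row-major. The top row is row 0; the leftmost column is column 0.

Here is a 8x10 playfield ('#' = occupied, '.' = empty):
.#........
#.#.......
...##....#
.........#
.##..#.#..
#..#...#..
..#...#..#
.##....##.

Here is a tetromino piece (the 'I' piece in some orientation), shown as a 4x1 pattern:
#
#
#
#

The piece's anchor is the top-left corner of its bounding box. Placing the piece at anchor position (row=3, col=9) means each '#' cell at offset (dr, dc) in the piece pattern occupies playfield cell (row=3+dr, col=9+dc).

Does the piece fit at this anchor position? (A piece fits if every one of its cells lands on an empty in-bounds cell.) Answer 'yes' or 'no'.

Answer: no

Derivation:
Check each piece cell at anchor (3, 9):
  offset (0,0) -> (3,9): occupied ('#') -> FAIL
  offset (1,0) -> (4,9): empty -> OK
  offset (2,0) -> (5,9): empty -> OK
  offset (3,0) -> (6,9): occupied ('#') -> FAIL
All cells valid: no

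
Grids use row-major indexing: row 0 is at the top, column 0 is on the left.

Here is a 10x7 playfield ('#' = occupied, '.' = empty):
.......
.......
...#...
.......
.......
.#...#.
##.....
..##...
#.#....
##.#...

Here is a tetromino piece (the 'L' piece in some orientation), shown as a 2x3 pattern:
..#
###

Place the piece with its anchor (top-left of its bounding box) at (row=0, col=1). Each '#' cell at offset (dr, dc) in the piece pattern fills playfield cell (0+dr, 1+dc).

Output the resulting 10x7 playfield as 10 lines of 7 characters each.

Answer: ...#...
.###...
...#...
.......
.......
.#...#.
##.....
..##...
#.#....
##.#...

Derivation:
Fill (0+0,1+2) = (0,3)
Fill (0+1,1+0) = (1,1)
Fill (0+1,1+1) = (1,2)
Fill (0+1,1+2) = (1,3)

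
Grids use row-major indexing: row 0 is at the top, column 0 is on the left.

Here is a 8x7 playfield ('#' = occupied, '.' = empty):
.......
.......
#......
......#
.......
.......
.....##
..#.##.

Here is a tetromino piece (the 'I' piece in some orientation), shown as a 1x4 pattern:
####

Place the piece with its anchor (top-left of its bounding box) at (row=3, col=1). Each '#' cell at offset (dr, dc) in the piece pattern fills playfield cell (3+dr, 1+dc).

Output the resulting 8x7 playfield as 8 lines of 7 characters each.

Answer: .......
.......
#......
.####.#
.......
.......
.....##
..#.##.

Derivation:
Fill (3+0,1+0) = (3,1)
Fill (3+0,1+1) = (3,2)
Fill (3+0,1+2) = (3,3)
Fill (3+0,1+3) = (3,4)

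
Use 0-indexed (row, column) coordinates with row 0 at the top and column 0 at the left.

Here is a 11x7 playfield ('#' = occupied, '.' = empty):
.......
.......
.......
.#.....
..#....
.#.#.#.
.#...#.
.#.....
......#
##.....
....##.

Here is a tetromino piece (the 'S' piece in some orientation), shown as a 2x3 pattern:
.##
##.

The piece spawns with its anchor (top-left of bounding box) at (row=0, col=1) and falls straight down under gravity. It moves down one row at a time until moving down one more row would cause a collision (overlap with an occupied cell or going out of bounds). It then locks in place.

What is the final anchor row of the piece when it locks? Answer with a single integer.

Answer: 1

Derivation:
Spawn at (row=0, col=1). Try each row:
  row 0: fits
  row 1: fits
  row 2: blocked -> lock at row 1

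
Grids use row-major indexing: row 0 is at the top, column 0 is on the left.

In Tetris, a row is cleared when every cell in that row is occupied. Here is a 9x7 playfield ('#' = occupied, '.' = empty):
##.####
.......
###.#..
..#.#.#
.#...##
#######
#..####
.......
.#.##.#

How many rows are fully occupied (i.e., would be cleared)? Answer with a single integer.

Answer: 1

Derivation:
Check each row:
  row 0: 1 empty cell -> not full
  row 1: 7 empty cells -> not full
  row 2: 3 empty cells -> not full
  row 3: 4 empty cells -> not full
  row 4: 4 empty cells -> not full
  row 5: 0 empty cells -> FULL (clear)
  row 6: 2 empty cells -> not full
  row 7: 7 empty cells -> not full
  row 8: 3 empty cells -> not full
Total rows cleared: 1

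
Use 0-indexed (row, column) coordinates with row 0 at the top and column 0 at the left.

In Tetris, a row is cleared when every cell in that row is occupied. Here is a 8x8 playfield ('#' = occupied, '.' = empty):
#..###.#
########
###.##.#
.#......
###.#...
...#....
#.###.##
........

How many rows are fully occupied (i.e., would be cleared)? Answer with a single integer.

Answer: 1

Derivation:
Check each row:
  row 0: 3 empty cells -> not full
  row 1: 0 empty cells -> FULL (clear)
  row 2: 2 empty cells -> not full
  row 3: 7 empty cells -> not full
  row 4: 4 empty cells -> not full
  row 5: 7 empty cells -> not full
  row 6: 2 empty cells -> not full
  row 7: 8 empty cells -> not full
Total rows cleared: 1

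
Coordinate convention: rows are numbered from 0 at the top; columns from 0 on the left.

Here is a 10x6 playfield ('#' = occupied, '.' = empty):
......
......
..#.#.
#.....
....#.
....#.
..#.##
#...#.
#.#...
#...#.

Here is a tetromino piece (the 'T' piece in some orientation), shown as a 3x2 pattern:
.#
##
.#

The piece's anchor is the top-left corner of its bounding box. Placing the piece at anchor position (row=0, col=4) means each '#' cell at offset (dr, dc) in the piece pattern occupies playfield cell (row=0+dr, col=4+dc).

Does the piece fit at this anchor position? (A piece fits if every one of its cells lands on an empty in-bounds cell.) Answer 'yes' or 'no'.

Check each piece cell at anchor (0, 4):
  offset (0,1) -> (0,5): empty -> OK
  offset (1,0) -> (1,4): empty -> OK
  offset (1,1) -> (1,5): empty -> OK
  offset (2,1) -> (2,5): empty -> OK
All cells valid: yes

Answer: yes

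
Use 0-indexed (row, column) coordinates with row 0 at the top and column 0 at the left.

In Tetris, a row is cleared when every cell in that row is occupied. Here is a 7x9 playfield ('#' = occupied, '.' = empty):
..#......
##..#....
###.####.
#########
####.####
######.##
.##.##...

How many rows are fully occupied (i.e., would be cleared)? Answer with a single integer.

Check each row:
  row 0: 8 empty cells -> not full
  row 1: 6 empty cells -> not full
  row 2: 2 empty cells -> not full
  row 3: 0 empty cells -> FULL (clear)
  row 4: 1 empty cell -> not full
  row 5: 1 empty cell -> not full
  row 6: 5 empty cells -> not full
Total rows cleared: 1

Answer: 1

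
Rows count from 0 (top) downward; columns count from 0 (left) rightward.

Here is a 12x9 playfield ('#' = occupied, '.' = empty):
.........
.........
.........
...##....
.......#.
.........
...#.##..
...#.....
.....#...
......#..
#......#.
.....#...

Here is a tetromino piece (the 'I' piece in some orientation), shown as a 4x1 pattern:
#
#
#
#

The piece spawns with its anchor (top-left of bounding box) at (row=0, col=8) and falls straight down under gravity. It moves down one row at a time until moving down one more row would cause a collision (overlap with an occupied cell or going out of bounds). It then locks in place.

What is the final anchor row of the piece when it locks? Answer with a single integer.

Answer: 8

Derivation:
Spawn at (row=0, col=8). Try each row:
  row 0: fits
  row 1: fits
  row 2: fits
  row 3: fits
  row 4: fits
  row 5: fits
  row 6: fits
  row 7: fits
  row 8: fits
  row 9: blocked -> lock at row 8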